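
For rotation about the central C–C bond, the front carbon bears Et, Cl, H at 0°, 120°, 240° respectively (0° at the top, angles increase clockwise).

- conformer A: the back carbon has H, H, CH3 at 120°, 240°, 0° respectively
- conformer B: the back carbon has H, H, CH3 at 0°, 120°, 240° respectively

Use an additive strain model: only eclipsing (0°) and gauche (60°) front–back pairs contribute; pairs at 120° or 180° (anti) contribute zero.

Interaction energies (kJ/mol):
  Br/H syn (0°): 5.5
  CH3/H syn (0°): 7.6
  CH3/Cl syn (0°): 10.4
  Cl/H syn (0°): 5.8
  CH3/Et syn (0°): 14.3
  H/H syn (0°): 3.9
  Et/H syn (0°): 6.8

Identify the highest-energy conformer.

A (eclipsed): Et(0°)/CH3(0°) eclipsed 14.3; Cl(120°)/H(120°) eclipsed 5.8; H(240°)/H(240°) eclipsed 3.9 → 24.0 kJ/mol.
B (eclipsed): Et(0°)/H(0°) eclipsed 6.8; Cl(120°)/H(120°) eclipsed 5.8; H(240°)/CH3(240°) eclipsed 7.6 → 20.2 kJ/mol.
A has the highest total (24.0 kJ/mol).

A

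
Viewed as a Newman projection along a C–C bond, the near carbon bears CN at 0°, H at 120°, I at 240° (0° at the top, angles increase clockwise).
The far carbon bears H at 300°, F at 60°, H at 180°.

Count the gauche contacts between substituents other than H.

1

Non-H gauche pairs: CN(0°)/F(60°) — 1 interaction.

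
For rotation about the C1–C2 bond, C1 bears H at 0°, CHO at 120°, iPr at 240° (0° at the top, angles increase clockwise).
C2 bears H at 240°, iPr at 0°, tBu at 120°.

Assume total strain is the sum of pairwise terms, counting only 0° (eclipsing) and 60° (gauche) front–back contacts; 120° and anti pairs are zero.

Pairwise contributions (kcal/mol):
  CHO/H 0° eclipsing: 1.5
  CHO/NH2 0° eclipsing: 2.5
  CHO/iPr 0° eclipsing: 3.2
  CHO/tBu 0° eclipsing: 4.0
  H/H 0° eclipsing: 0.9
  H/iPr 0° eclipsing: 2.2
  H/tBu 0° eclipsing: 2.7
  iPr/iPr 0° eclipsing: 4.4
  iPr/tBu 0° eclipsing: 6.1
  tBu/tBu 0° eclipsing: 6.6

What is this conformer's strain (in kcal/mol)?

8.4 kcal/mol

This conformer (eclipsed): H(0°)/iPr(0°) eclipsed 2.2; CHO(120°)/tBu(120°) eclipsed 4.0; iPr(240°)/H(240°) eclipsed 2.2 → 8.4 kcal/mol.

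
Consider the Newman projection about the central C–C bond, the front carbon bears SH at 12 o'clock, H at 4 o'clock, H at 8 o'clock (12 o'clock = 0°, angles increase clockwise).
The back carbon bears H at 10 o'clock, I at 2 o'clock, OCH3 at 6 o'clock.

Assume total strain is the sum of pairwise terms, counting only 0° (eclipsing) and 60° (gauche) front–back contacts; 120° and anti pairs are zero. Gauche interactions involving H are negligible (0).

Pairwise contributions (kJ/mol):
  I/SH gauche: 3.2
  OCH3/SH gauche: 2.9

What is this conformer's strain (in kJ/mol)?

This conformer (staggered): SH–I gauche; 3.2 = 3.2 kJ/mol.

3.2 kJ/mol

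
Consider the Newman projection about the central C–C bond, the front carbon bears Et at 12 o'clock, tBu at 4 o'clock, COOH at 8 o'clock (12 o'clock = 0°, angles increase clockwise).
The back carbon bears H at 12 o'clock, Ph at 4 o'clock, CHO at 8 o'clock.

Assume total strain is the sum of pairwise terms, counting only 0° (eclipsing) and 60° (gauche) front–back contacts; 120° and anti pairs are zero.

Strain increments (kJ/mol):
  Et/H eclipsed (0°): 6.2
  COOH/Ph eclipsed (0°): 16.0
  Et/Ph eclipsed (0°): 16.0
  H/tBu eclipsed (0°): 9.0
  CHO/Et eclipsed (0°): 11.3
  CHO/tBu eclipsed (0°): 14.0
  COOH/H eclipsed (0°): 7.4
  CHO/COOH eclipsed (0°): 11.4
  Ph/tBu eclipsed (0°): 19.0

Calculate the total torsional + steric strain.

This conformer (eclipsed): Et(0°)/H(0°) eclipsed 6.2; tBu(120°)/Ph(120°) eclipsed 19.0; COOH(240°)/CHO(240°) eclipsed 11.4 → 36.6 kJ/mol.

36.6 kJ/mol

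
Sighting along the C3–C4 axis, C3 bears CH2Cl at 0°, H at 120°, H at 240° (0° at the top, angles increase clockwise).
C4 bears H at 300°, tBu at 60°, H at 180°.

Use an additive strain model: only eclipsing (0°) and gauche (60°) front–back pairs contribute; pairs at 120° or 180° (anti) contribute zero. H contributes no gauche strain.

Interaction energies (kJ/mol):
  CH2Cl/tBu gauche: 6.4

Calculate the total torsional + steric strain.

This conformer is staggered. CH2Cl at 0° is gauche with tBu at 60° (6.4). Total 6.4 kJ/mol.

6.4 kJ/mol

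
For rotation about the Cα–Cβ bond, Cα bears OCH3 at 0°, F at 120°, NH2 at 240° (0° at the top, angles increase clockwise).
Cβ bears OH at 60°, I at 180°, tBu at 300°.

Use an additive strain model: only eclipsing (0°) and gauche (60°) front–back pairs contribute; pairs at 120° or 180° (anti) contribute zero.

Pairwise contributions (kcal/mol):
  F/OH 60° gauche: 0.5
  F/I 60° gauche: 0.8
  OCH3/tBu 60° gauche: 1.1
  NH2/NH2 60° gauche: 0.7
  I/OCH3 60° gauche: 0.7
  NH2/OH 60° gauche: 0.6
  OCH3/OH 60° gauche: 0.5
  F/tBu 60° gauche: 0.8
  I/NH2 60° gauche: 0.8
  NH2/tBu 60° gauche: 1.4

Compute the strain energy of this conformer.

5.1 kcal/mol

This conformer is staggered. OCH3 at 0° is gauche with OH at 60° (0.5); OCH3 at 0° is gauche with tBu at 300° (1.1); F at 120° is gauche with OH at 60° (0.5); F at 120° is gauche with I at 180° (0.8); NH2 at 240° is gauche with I at 180° (0.8); NH2 at 240° is gauche with tBu at 300° (1.4). Total 5.1 kcal/mol.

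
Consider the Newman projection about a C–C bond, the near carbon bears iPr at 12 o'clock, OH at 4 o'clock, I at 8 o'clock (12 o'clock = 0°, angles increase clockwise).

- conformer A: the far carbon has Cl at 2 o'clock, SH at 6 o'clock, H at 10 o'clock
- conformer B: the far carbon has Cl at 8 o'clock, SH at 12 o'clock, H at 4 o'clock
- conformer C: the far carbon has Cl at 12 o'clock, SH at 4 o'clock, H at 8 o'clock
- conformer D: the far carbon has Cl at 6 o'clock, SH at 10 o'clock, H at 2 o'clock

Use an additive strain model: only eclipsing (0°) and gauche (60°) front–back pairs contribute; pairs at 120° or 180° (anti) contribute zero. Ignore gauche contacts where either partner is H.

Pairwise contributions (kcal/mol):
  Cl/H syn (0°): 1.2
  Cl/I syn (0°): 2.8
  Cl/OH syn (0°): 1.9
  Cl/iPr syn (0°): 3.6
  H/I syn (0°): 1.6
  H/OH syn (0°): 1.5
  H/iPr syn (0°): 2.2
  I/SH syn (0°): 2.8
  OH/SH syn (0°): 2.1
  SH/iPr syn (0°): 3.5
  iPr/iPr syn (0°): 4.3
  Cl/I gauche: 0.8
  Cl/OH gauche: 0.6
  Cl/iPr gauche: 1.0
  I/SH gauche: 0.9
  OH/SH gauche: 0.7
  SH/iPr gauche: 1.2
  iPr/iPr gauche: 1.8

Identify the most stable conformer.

A (staggered): iPr–Cl gauche, OH–Cl gauche, OH–SH gauche, I–SH gauche; 1.0 + 0.6 + 0.7 + 0.9 = 3.2 kcal/mol.
B (eclipsed): iPr–SH eclipsed, OH–H eclipsed, I–Cl eclipsed; 3.5 + 1.5 + 2.8 = 7.8 kcal/mol.
C (eclipsed): iPr–Cl eclipsed, OH–SH eclipsed, I–H eclipsed; 3.6 + 2.1 + 1.6 = 7.3 kcal/mol.
D (staggered): iPr–SH gauche, OH–Cl gauche, I–Cl gauche, I–SH gauche; 1.2 + 0.6 + 0.8 + 0.9 = 3.5 kcal/mol.
A has the lowest total (3.2 kcal/mol).

A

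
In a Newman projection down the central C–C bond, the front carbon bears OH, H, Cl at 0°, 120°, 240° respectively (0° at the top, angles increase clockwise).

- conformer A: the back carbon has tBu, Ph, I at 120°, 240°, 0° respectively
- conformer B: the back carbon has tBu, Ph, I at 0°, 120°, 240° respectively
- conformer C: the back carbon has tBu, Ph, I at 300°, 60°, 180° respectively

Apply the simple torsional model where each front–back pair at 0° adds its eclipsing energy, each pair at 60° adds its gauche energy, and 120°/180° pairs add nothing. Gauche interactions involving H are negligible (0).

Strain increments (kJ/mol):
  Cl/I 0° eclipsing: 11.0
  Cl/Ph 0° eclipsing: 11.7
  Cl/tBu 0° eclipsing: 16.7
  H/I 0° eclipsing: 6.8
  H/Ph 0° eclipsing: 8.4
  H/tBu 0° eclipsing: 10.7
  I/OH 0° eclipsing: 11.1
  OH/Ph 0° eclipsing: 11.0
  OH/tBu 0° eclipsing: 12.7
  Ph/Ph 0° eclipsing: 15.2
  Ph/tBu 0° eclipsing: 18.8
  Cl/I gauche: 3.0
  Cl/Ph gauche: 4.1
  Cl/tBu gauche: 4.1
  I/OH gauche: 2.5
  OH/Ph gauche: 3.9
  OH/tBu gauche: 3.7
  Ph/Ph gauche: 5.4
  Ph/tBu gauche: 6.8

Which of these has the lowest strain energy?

C

A (eclipsed): OH(0°)/I(0°) eclipsed 11.1; H(120°)/tBu(120°) eclipsed 10.7; Cl(240°)/Ph(240°) eclipsed 11.7 → 33.5 kJ/mol.
B (eclipsed): OH(0°)/tBu(0°) eclipsed 12.7; H(120°)/Ph(120°) eclipsed 8.4; Cl(240°)/I(240°) eclipsed 11.0 → 32.1 kJ/mol.
C (staggered): OH(0°)/tBu(300°) gauche 3.7; OH(0°)/Ph(60°) gauche 3.9; Cl(240°)/tBu(300°) gauche 4.1; Cl(240°)/I(180°) gauche 3.0 → 14.7 kJ/mol.
C has the lowest total (14.7 kJ/mol).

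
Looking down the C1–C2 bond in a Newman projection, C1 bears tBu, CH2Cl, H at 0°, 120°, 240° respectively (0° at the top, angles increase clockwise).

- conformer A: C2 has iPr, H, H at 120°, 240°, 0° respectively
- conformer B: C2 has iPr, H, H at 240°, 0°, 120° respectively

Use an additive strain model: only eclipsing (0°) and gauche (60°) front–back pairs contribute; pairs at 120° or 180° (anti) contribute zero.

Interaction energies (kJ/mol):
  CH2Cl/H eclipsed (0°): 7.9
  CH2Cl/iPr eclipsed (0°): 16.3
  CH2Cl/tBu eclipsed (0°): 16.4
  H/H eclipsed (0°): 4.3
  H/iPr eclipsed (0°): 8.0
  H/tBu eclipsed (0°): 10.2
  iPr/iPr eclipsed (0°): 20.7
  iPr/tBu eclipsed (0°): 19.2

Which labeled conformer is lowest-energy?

B

A (eclipsed): tBu(0°)/H(0°) eclipsed 10.2; CH2Cl(120°)/iPr(120°) eclipsed 16.3; H(240°)/H(240°) eclipsed 4.3 → 30.8 kJ/mol.
B (eclipsed): tBu(0°)/H(0°) eclipsed 10.2; CH2Cl(120°)/H(120°) eclipsed 7.9; H(240°)/iPr(240°) eclipsed 8.0 → 26.1 kJ/mol.
B has the lowest total (26.1 kJ/mol).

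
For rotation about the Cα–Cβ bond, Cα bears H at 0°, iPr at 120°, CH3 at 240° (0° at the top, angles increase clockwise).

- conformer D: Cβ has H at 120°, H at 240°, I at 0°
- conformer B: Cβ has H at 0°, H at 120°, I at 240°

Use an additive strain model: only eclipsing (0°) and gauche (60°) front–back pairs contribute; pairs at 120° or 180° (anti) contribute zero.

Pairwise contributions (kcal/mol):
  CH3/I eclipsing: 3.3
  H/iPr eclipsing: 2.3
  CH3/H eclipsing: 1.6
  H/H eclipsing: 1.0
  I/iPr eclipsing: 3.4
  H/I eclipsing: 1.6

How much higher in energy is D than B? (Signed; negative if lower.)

-1.1 kcal/mol

D (eclipsed): H–I eclipsed, iPr–H eclipsed, CH3–H eclipsed; 1.6 + 2.3 + 1.6 = 5.5 kcal/mol.
B (eclipsed): H–H eclipsed, iPr–H eclipsed, CH3–I eclipsed; 1.0 + 2.3 + 3.3 = 6.6 kcal/mol.
E(D) − E(B) = 5.5 − 6.6 = -1.1 kcal/mol.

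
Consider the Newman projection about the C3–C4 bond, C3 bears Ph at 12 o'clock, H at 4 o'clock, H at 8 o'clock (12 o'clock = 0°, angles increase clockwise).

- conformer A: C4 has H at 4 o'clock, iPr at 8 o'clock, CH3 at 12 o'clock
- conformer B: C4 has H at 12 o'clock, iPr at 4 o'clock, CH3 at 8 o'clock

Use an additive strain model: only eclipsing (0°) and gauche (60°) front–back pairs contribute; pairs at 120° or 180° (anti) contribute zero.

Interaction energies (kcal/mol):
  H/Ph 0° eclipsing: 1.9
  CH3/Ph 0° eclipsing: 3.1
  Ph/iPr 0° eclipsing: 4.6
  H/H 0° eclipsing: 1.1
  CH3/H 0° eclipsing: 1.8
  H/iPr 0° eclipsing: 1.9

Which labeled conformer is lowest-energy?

B

A (eclipsed): Ph(0°)/CH3(0°) eclipsed 3.1; H(120°)/H(120°) eclipsed 1.1; H(240°)/iPr(240°) eclipsed 1.9 → 6.1 kcal/mol.
B (eclipsed): Ph(0°)/H(0°) eclipsed 1.9; H(120°)/iPr(120°) eclipsed 1.9; H(240°)/CH3(240°) eclipsed 1.8 → 5.6 kcal/mol.
B has the lowest total (5.6 kcal/mol).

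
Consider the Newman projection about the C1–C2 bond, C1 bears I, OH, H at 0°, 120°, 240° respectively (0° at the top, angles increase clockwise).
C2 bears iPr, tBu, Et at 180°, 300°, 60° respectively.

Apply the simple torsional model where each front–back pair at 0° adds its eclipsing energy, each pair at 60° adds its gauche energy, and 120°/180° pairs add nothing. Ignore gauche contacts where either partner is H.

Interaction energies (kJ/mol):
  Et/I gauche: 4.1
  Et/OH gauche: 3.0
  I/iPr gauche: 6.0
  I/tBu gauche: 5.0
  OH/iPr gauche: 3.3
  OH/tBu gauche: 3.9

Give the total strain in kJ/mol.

This conformer (staggered): I–tBu gauche, I–Et gauche, OH–iPr gauche, OH–Et gauche; 5.0 + 4.1 + 3.3 + 3.0 = 15.4 kJ/mol.

15.4 kJ/mol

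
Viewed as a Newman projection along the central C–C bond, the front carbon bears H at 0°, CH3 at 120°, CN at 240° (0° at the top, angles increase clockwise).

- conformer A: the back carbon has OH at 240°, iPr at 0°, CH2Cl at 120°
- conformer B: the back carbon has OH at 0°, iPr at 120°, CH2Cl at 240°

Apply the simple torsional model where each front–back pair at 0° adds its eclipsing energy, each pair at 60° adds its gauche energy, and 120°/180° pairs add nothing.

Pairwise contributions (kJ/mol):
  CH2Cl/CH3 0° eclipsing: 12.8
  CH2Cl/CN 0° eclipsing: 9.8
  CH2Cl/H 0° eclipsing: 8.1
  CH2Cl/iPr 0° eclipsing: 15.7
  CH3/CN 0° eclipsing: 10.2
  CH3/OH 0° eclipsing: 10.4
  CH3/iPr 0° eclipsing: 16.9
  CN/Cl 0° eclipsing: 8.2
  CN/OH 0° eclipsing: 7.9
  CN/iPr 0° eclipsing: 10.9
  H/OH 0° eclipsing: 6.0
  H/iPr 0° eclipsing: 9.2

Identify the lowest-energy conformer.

A

A (eclipsed): H–iPr eclipsed, CH3–CH2Cl eclipsed, CN–OH eclipsed; 9.2 + 12.8 + 7.9 = 29.9 kJ/mol.
B (eclipsed): H–OH eclipsed, CH3–iPr eclipsed, CN–CH2Cl eclipsed; 6.0 + 16.9 + 9.8 = 32.7 kJ/mol.
A has the lowest total (29.9 kJ/mol).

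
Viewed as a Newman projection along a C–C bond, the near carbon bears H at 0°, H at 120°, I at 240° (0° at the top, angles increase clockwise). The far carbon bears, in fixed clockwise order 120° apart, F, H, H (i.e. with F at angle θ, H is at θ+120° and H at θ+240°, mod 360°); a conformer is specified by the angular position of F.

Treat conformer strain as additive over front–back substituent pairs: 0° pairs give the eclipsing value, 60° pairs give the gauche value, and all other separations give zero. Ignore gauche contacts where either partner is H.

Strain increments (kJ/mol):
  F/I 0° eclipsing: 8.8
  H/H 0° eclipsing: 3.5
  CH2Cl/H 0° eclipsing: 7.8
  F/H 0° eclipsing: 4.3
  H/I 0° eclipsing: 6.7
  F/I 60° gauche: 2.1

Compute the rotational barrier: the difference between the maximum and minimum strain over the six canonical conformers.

F at 0° (eclipsed): H(0°)/F(0°) eclipsed 4.3; H(120°)/H(120°) eclipsed 3.5; I(240°)/H(240°) eclipsed 6.7 → 14.5 kJ/mol.
F at 60° (staggered): no non-H gauche contacts → 0.0 kJ/mol.
F at 120° (eclipsed): H(0°)/H(0°) eclipsed 3.5; H(120°)/F(120°) eclipsed 4.3; I(240°)/H(240°) eclipsed 6.7 → 14.5 kJ/mol.
F at 180° (staggered): I(240°)/F(180°) gauche 2.1 → 2.1 kJ/mol.
F at 240° (eclipsed): H(0°)/H(0°) eclipsed 3.5; H(120°)/H(120°) eclipsed 3.5; I(240°)/F(240°) eclipsed 8.8 → 15.8 kJ/mol.
F at 300° (staggered): I(240°)/F(300°) gauche 2.1 → 2.1 kJ/mol.
Max at 240° (15.8 kJ/mol), min at 60° (0.0 kJ/mol); barrier = 15.8 kJ/mol.

15.8 kJ/mol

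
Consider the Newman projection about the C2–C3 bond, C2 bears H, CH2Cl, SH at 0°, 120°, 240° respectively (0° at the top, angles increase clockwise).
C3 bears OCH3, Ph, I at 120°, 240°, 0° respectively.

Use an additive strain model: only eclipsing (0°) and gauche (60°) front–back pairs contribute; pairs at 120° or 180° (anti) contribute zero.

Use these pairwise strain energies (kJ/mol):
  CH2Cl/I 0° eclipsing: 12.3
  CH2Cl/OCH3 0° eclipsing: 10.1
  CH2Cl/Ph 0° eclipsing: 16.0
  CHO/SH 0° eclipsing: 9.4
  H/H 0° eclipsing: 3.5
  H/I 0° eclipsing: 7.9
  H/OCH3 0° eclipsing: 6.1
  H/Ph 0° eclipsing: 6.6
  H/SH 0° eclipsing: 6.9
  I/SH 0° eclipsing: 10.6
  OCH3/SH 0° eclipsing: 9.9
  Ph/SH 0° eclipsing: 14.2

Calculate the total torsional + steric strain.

32.2 kJ/mol

This conformer (eclipsed): H(0°)/I(0°) eclipsed 7.9; CH2Cl(120°)/OCH3(120°) eclipsed 10.1; SH(240°)/Ph(240°) eclipsed 14.2 → 32.2 kJ/mol.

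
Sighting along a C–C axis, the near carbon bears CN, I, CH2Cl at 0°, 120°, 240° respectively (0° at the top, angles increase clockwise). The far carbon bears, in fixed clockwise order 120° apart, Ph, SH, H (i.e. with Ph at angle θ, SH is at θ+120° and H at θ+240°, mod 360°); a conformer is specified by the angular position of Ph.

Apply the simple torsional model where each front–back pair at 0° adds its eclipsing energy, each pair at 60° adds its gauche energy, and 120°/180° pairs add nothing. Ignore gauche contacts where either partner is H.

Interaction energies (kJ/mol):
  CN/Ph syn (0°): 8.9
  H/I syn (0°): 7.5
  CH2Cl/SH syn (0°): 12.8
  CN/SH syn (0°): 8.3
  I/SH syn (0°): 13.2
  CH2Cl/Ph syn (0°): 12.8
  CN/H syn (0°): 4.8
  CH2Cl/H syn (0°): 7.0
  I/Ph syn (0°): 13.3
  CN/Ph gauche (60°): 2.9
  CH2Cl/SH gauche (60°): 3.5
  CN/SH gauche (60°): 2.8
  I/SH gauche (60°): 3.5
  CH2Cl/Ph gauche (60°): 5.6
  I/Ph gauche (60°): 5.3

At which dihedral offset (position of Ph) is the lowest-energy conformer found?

300°

Ph at 0° is eclipsed. CN at 0° is eclipsed with Ph at 0° (8.9); I at 120° is eclipsed with SH at 120° (13.2); CH2Cl at 240° is eclipsed with H at 240° (7.0). Total 29.1 kJ/mol.
Ph at 60° is staggered. CN at 0° is gauche with Ph at 60° (2.9); I at 120° is gauche with Ph at 60° (5.3); I at 120° is gauche with SH at 180° (3.5); CH2Cl at 240° is gauche with SH at 180° (3.5). Total 15.2 kJ/mol.
Ph at 120° is eclipsed. CN at 0° is eclipsed with H at 0° (4.8); I at 120° is eclipsed with Ph at 120° (13.3); CH2Cl at 240° is eclipsed with SH at 240° (12.8). Total 30.9 kJ/mol.
Ph at 180° is staggered. CN at 0° is gauche with SH at 300° (2.8); I at 120° is gauche with Ph at 180° (5.3); CH2Cl at 240° is gauche with Ph at 180° (5.6); CH2Cl at 240° is gauche with SH at 300° (3.5). Total 17.2 kJ/mol.
Ph at 240° is eclipsed. CN at 0° is eclipsed with SH at 0° (8.3); I at 120° is eclipsed with H at 120° (7.5); CH2Cl at 240° is eclipsed with Ph at 240° (12.8). Total 28.6 kJ/mol.
Ph at 300° is staggered. CN at 0° is gauche with Ph at 300° (2.9); CN at 0° is gauche with SH at 60° (2.8); I at 120° is gauche with SH at 60° (3.5); CH2Cl at 240° is gauche with Ph at 300° (5.6). Total 14.8 kJ/mol.
The minimum (14.8 kJ/mol) occurs with Ph at 300°.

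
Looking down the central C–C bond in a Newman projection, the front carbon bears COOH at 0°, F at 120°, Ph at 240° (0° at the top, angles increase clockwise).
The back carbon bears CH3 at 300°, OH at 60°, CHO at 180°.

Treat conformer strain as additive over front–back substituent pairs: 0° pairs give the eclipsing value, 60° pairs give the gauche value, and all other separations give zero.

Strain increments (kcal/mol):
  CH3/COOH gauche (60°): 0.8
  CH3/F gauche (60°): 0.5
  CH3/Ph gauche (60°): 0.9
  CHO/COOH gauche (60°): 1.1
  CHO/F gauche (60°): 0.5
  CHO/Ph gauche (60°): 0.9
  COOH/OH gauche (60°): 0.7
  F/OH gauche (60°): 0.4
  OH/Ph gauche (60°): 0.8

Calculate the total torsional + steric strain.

4.2 kcal/mol

This conformer (staggered): COOH(0°)/CH3(300°) gauche 0.8; COOH(0°)/OH(60°) gauche 0.7; F(120°)/OH(60°) gauche 0.4; F(120°)/CHO(180°) gauche 0.5; Ph(240°)/CH3(300°) gauche 0.9; Ph(240°)/CHO(180°) gauche 0.9 → 4.2 kcal/mol.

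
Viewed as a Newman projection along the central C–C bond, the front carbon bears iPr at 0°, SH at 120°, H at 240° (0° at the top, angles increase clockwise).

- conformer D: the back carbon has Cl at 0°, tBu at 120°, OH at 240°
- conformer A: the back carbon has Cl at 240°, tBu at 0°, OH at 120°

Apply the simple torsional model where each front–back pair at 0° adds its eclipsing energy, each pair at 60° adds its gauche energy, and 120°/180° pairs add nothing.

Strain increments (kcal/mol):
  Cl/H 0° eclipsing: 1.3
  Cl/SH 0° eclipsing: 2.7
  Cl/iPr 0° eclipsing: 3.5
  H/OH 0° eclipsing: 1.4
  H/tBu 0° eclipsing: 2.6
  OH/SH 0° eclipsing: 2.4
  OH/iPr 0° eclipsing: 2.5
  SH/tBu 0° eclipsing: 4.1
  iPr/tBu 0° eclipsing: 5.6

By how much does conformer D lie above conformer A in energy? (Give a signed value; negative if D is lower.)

D is eclipsed. iPr at 0° is eclipsed with Cl at 0° (3.5); SH at 120° is eclipsed with tBu at 120° (4.1); H at 240° is eclipsed with OH at 240° (1.4). Total 9.0 kcal/mol.
A is eclipsed. iPr at 0° is eclipsed with tBu at 0° (5.6); SH at 120° is eclipsed with OH at 120° (2.4); H at 240° is eclipsed with Cl at 240° (1.3). Total 9.3 kcal/mol.
E(D) − E(A) = 9.0 − 9.3 = -0.3 kcal/mol.

-0.3 kcal/mol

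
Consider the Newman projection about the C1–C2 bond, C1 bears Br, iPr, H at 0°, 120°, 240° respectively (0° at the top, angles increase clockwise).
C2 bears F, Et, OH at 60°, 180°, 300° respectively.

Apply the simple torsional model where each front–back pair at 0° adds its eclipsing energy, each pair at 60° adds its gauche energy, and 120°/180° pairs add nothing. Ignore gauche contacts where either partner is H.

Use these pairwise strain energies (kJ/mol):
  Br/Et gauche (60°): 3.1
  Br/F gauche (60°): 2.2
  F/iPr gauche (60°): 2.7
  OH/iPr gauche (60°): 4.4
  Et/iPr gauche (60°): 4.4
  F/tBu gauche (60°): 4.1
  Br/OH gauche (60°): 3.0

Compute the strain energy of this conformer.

This conformer (staggered): Br–F gauche, Br–OH gauche, iPr–F gauche, iPr–Et gauche; 2.2 + 3.0 + 2.7 + 4.4 = 12.3 kJ/mol.

12.3 kJ/mol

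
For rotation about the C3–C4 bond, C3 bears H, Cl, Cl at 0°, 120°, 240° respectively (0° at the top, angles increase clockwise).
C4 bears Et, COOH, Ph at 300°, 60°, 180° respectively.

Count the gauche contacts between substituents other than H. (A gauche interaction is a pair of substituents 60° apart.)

4

Non-H gauche pairs: Cl(120°)/COOH(60°); Cl(120°)/Ph(180°); Cl(240°)/Et(300°); Cl(240°)/Ph(180°) — 4 interactions.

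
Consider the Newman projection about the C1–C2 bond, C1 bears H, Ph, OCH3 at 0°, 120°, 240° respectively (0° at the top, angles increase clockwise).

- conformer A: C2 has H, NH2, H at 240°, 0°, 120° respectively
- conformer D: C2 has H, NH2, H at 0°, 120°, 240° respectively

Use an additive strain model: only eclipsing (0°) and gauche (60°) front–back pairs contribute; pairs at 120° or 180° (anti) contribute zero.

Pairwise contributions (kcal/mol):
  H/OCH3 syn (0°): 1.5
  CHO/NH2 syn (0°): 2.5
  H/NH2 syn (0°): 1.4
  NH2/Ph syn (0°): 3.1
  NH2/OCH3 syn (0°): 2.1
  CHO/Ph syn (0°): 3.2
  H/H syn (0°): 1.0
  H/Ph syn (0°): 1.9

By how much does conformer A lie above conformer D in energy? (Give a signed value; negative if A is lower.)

-0.8 kcal/mol

A (eclipsed): H–NH2 eclipsed, Ph–H eclipsed, OCH3–H eclipsed; 1.4 + 1.9 + 1.5 = 4.8 kcal/mol.
D (eclipsed): H–H eclipsed, Ph–NH2 eclipsed, OCH3–H eclipsed; 1.0 + 3.1 + 1.5 = 5.6 kcal/mol.
E(A) − E(D) = 4.8 − 5.6 = -0.8 kcal/mol.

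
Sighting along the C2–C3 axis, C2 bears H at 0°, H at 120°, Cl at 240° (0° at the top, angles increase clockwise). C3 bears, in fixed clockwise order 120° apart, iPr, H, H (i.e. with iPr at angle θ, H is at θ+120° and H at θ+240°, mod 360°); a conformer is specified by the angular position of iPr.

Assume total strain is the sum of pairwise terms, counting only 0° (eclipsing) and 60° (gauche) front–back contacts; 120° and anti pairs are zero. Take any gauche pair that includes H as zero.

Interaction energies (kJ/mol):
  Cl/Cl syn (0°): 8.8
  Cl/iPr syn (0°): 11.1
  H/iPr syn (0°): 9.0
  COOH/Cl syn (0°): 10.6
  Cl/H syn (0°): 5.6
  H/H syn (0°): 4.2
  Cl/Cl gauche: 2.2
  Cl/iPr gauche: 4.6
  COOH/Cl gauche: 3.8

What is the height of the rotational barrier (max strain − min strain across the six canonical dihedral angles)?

iPr at 0° is eclipsed. H at 0° is eclipsed with iPr at 0° (9.0); H at 120° is eclipsed with H at 120° (4.2); Cl at 240° is eclipsed with H at 240° (5.6). Total 18.8 kJ/mol.
iPr at 60° (staggered): no non-H gauche contacts → 0.0 kJ/mol.
iPr at 120° is eclipsed. H at 0° is eclipsed with H at 0° (4.2); H at 120° is eclipsed with iPr at 120° (9.0); Cl at 240° is eclipsed with H at 240° (5.6). Total 18.8 kJ/mol.
iPr at 180° is staggered. Cl at 240° is gauche with iPr at 180° (4.6). Total 4.6 kJ/mol.
iPr at 240° is eclipsed. H at 0° is eclipsed with H at 0° (4.2); H at 120° is eclipsed with H at 120° (4.2); Cl at 240° is eclipsed with iPr at 240° (11.1). Total 19.5 kJ/mol.
iPr at 300° is staggered. Cl at 240° is gauche with iPr at 300° (4.6). Total 4.6 kJ/mol.
Max at 240° (19.5 kJ/mol), min at 60° (0.0 kJ/mol); barrier = 19.5 kJ/mol.

19.5 kJ/mol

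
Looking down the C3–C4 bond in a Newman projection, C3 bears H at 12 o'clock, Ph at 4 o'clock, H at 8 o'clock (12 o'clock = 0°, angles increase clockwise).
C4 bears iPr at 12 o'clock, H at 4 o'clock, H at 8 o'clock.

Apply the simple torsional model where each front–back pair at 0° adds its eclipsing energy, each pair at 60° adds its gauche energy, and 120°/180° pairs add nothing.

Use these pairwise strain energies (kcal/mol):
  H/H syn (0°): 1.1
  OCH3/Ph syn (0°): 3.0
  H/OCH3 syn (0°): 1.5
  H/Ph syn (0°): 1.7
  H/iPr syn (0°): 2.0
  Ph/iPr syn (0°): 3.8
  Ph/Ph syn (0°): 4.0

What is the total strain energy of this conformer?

This conformer is eclipsed. H at 0° is eclipsed with iPr at 0° (2.0); Ph at 120° is eclipsed with H at 120° (1.7); H at 240° is eclipsed with H at 240° (1.1). Total 4.8 kcal/mol.

4.8 kcal/mol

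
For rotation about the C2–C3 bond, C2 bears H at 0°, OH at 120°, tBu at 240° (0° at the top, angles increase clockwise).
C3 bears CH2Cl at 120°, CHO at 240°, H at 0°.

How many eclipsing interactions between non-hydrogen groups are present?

Non-H eclipsing pairs: OH(120°)/CH2Cl(120°); tBu(240°)/CHO(240°) — 2 interactions.

2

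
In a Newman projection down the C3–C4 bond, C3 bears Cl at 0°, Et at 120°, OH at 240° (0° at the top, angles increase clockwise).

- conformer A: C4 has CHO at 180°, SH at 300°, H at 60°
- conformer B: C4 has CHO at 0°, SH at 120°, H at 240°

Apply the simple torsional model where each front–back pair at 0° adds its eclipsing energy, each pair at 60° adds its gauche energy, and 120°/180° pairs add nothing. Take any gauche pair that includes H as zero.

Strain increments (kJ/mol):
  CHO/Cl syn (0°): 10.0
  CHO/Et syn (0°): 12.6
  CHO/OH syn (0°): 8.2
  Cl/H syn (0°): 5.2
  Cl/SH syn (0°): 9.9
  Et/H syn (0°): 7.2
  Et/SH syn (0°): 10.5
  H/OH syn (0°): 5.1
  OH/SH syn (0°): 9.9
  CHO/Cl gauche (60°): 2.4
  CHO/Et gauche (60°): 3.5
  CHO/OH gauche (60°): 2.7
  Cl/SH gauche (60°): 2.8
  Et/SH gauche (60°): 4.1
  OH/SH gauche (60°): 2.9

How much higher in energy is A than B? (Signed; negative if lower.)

-13.7 kJ/mol

A (staggered): Cl(0°)/SH(300°) gauche 2.8; Et(120°)/CHO(180°) gauche 3.5; OH(240°)/CHO(180°) gauche 2.7; OH(240°)/SH(300°) gauche 2.9 → 11.9 kJ/mol.
B (eclipsed): Cl(0°)/CHO(0°) eclipsed 10.0; Et(120°)/SH(120°) eclipsed 10.5; OH(240°)/H(240°) eclipsed 5.1 → 25.6 kJ/mol.
E(A) − E(B) = 11.9 − 25.6 = -13.7 kJ/mol.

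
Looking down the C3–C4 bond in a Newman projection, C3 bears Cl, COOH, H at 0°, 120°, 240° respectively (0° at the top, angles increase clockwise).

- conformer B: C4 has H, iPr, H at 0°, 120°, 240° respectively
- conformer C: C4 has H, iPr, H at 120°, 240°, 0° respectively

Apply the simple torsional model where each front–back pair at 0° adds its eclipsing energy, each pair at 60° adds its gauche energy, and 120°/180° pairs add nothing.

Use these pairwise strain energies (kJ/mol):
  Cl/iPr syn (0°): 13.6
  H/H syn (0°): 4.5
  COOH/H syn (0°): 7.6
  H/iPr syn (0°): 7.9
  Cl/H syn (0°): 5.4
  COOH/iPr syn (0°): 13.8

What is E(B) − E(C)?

B (eclipsed): Cl(0°)/H(0°) eclipsed 5.4; COOH(120°)/iPr(120°) eclipsed 13.8; H(240°)/H(240°) eclipsed 4.5 → 23.7 kJ/mol.
C (eclipsed): Cl(0°)/H(0°) eclipsed 5.4; COOH(120°)/H(120°) eclipsed 7.6; H(240°)/iPr(240°) eclipsed 7.9 → 20.9 kJ/mol.
E(B) − E(C) = 23.7 − 20.9 = +2.8 kJ/mol.

+2.8 kJ/mol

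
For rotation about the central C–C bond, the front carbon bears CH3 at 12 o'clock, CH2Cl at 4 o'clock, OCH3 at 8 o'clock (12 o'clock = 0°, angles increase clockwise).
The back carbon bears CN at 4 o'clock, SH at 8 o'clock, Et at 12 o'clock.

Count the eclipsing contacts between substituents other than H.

Non-H eclipsing pairs: CH3(0°)/Et(0°); CH2Cl(120°)/CN(120°); OCH3(240°)/SH(240°) — 3 interactions.

3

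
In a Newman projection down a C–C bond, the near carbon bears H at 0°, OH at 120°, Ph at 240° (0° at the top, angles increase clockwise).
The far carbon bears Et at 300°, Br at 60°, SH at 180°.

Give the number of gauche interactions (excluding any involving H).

Non-H gauche pairs: OH(120°)/Br(60°); OH(120°)/SH(180°); Ph(240°)/Et(300°); Ph(240°)/SH(180°) — 4 interactions.

4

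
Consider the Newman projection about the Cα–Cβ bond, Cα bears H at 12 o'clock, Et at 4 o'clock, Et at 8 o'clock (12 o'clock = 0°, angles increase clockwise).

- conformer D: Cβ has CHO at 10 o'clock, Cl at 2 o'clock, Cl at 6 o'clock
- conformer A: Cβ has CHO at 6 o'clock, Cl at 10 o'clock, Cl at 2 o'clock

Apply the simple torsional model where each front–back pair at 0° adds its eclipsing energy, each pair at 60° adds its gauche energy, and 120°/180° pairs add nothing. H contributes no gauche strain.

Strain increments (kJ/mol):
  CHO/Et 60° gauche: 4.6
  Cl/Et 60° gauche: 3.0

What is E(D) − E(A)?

-1.6 kJ/mol

D (staggered): Et–Cl gauche, Et–Cl gauche, Et–CHO gauche, Et–Cl gauche; 3.0 + 3.0 + 4.6 + 3.0 = 13.6 kJ/mol.
A (staggered): Et–CHO gauche, Et–Cl gauche, Et–CHO gauche, Et–Cl gauche; 4.6 + 3.0 + 4.6 + 3.0 = 15.2 kJ/mol.
E(D) − E(A) = 13.6 − 15.2 = -1.6 kJ/mol.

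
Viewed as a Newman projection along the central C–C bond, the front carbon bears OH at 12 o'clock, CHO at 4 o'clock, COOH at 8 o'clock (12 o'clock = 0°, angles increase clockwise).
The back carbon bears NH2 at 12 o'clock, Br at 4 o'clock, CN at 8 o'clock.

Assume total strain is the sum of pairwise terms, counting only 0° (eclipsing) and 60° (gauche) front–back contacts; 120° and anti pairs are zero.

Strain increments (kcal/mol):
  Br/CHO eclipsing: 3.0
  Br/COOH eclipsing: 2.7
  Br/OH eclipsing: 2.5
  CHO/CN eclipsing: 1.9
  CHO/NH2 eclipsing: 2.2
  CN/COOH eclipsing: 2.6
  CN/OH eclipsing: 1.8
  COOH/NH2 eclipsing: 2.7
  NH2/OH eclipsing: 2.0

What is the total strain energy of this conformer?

7.6 kcal/mol

This conformer (eclipsed): OH(0°)/NH2(0°) eclipsed 2.0; CHO(120°)/Br(120°) eclipsed 3.0; COOH(240°)/CN(240°) eclipsed 2.6 → 7.6 kcal/mol.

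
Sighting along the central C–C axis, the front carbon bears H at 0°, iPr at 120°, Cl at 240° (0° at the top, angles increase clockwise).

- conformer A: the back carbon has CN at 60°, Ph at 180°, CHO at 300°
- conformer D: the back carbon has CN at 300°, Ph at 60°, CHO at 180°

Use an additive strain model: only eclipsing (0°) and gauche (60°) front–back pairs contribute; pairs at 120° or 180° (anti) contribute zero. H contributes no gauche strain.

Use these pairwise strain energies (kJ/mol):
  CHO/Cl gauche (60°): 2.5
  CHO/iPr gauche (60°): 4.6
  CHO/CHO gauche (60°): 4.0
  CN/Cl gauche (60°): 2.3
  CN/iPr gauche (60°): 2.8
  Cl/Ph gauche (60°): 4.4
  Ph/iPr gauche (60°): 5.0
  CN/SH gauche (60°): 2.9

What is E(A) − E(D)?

+0.3 kJ/mol

A is staggered. iPr at 120° is gauche with CN at 60° (2.8); iPr at 120° is gauche with Ph at 180° (5.0); Cl at 240° is gauche with Ph at 180° (4.4); Cl at 240° is gauche with CHO at 300° (2.5). Total 14.7 kJ/mol.
D is staggered. iPr at 120° is gauche with Ph at 60° (5.0); iPr at 120° is gauche with CHO at 180° (4.6); Cl at 240° is gauche with CN at 300° (2.3); Cl at 240° is gauche with CHO at 180° (2.5). Total 14.4 kJ/mol.
E(A) − E(D) = 14.7 − 14.4 = +0.3 kJ/mol.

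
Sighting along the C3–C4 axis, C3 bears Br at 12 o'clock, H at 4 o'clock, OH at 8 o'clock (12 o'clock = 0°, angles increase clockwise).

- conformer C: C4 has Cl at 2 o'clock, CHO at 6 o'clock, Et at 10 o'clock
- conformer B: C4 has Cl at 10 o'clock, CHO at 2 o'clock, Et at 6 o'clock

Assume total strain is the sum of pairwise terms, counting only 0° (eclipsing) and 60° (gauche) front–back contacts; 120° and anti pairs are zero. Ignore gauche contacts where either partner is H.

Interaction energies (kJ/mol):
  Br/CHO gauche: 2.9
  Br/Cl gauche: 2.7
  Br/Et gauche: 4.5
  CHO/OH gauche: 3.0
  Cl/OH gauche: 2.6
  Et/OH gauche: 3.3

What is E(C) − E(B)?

+2.0 kJ/mol

C (staggered): Br–Cl gauche, Br–Et gauche, OH–CHO gauche, OH–Et gauche; 2.7 + 4.5 + 3.0 + 3.3 = 13.5 kJ/mol.
B (staggered): Br–Cl gauche, Br–CHO gauche, OH–Cl gauche, OH–Et gauche; 2.7 + 2.9 + 2.6 + 3.3 = 11.5 kJ/mol.
E(C) − E(B) = 13.5 − 11.5 = +2.0 kJ/mol.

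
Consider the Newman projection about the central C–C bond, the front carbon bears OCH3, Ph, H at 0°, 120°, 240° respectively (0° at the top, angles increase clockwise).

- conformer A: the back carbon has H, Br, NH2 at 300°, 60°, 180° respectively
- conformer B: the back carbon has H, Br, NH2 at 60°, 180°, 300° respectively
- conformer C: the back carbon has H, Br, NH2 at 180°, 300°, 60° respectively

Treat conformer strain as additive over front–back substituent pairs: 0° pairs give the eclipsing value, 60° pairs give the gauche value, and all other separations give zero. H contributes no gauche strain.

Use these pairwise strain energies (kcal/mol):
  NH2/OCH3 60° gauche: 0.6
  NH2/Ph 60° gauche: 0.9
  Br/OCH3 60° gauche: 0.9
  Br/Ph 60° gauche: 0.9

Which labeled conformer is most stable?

B

A is staggered. OCH3 at 0° is gauche with Br at 60° (0.9); Ph at 120° is gauche with Br at 60° (0.9); Ph at 120° is gauche with NH2 at 180° (0.9). Total 2.7 kcal/mol.
B is staggered. OCH3 at 0° is gauche with NH2 at 300° (0.6); Ph at 120° is gauche with Br at 180° (0.9). Total 1.5 kcal/mol.
C is staggered. OCH3 at 0° is gauche with Br at 300° (0.9); OCH3 at 0° is gauche with NH2 at 60° (0.6); Ph at 120° is gauche with NH2 at 60° (0.9). Total 2.4 kcal/mol.
B has the lowest total (1.5 kcal/mol).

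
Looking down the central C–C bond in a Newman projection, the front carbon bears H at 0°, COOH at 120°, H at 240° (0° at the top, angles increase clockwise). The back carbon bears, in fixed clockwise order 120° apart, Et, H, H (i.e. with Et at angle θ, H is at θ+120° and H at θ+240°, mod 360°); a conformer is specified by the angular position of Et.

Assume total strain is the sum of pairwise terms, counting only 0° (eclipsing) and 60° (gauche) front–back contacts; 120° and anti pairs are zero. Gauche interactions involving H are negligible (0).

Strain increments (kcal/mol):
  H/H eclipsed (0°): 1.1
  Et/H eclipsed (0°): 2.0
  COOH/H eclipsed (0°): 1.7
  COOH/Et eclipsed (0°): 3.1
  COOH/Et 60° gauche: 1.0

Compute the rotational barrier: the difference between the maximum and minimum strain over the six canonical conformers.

5.3 kcal/mol

Et at 0° (eclipsed): H(0°)/Et(0°) eclipsed 2.0; COOH(120°)/H(120°) eclipsed 1.7; H(240°)/H(240°) eclipsed 1.1 → 4.8 kcal/mol.
Et at 60° (staggered): COOH(120°)/Et(60°) gauche 1.0 → 1.0 kcal/mol.
Et at 120° (eclipsed): H(0°)/H(0°) eclipsed 1.1; COOH(120°)/Et(120°) eclipsed 3.1; H(240°)/H(240°) eclipsed 1.1 → 5.3 kcal/mol.
Et at 180° (staggered): COOH(120°)/Et(180°) gauche 1.0 → 1.0 kcal/mol.
Et at 240° (eclipsed): H(0°)/H(0°) eclipsed 1.1; COOH(120°)/H(120°) eclipsed 1.7; H(240°)/Et(240°) eclipsed 2.0 → 4.8 kcal/mol.
Et at 300° (staggered): no non-H gauche contacts → 0.0 kcal/mol.
Max at 120° (5.3 kcal/mol), min at 300° (0.0 kcal/mol); barrier = 5.3 kcal/mol.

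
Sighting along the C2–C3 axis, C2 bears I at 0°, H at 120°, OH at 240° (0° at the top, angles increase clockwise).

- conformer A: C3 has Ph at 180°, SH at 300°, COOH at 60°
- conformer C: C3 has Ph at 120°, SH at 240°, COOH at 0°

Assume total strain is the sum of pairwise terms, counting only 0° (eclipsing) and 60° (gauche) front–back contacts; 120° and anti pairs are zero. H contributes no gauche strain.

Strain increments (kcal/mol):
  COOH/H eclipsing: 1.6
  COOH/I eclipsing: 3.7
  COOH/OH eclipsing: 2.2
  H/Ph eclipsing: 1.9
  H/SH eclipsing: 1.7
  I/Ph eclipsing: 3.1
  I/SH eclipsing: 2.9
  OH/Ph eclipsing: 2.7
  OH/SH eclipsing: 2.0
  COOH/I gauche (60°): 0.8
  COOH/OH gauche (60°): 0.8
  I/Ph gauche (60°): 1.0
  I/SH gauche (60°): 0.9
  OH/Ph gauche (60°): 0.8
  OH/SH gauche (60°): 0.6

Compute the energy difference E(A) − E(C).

A is staggered. I at 0° is gauche with SH at 300° (0.9); I at 0° is gauche with COOH at 60° (0.8); OH at 240° is gauche with Ph at 180° (0.8); OH at 240° is gauche with SH at 300° (0.6). Total 3.1 kcal/mol.
C is eclipsed. I at 0° is eclipsed with COOH at 0° (3.7); H at 120° is eclipsed with Ph at 120° (1.9); OH at 240° is eclipsed with SH at 240° (2.0). Total 7.6 kcal/mol.
E(A) − E(C) = 3.1 − 7.6 = -4.5 kcal/mol.

-4.5 kcal/mol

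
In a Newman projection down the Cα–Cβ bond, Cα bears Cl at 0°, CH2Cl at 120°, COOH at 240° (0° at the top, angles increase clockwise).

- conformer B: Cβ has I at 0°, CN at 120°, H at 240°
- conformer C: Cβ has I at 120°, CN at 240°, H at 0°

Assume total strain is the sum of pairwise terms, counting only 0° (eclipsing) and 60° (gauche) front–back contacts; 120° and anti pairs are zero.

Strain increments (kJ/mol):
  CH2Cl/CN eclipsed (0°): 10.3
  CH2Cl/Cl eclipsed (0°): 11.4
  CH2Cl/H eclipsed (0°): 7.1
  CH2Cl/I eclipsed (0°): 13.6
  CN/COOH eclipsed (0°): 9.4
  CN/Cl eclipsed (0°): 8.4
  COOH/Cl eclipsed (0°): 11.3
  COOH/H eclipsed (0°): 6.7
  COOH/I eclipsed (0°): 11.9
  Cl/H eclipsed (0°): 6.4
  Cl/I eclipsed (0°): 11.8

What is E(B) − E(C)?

B is eclipsed. Cl at 0° is eclipsed with I at 0° (11.8); CH2Cl at 120° is eclipsed with CN at 120° (10.3); COOH at 240° is eclipsed with H at 240° (6.7). Total 28.8 kJ/mol.
C is eclipsed. Cl at 0° is eclipsed with H at 0° (6.4); CH2Cl at 120° is eclipsed with I at 120° (13.6); COOH at 240° is eclipsed with CN at 240° (9.4). Total 29.4 kJ/mol.
E(B) − E(C) = 28.8 − 29.4 = -0.6 kJ/mol.

-0.6 kJ/mol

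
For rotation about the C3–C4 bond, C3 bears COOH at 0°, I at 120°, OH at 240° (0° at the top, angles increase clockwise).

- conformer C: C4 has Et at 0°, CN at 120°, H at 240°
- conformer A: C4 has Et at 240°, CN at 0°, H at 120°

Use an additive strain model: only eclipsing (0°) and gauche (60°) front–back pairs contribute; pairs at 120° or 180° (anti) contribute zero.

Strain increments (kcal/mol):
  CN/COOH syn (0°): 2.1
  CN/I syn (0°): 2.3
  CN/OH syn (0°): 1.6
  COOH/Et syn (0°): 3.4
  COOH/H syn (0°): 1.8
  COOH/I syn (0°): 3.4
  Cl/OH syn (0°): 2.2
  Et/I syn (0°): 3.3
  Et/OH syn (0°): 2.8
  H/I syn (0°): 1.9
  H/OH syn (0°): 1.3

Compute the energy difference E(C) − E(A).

C is eclipsed. COOH at 0° is eclipsed with Et at 0° (3.4); I at 120° is eclipsed with CN at 120° (2.3); OH at 240° is eclipsed with H at 240° (1.3). Total 7.0 kcal/mol.
A is eclipsed. COOH at 0° is eclipsed with CN at 0° (2.1); I at 120° is eclipsed with H at 120° (1.9); OH at 240° is eclipsed with Et at 240° (2.8). Total 6.8 kcal/mol.
E(C) − E(A) = 7.0 − 6.8 = +0.2 kcal/mol.

+0.2 kcal/mol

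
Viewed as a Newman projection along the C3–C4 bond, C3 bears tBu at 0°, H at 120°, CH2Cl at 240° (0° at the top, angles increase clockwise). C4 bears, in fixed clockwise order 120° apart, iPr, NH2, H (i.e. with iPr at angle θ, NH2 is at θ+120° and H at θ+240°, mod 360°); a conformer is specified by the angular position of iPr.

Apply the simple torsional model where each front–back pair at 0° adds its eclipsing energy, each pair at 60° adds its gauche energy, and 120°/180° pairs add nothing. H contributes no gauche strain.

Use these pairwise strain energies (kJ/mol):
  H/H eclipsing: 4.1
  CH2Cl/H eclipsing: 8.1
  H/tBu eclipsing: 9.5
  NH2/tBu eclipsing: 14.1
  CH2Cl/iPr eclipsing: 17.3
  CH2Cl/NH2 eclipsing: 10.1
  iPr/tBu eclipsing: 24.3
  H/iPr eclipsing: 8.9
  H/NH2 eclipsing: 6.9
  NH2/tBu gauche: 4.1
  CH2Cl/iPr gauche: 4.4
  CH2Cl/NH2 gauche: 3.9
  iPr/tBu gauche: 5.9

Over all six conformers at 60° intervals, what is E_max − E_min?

iPr at 0° (eclipsed): tBu–iPr eclipsed, H–NH2 eclipsed, CH2Cl–H eclipsed; 24.3 + 6.9 + 8.1 = 39.3 kJ/mol.
iPr at 60° (staggered): tBu–iPr gauche, CH2Cl–NH2 gauche; 5.9 + 3.9 = 9.8 kJ/mol.
iPr at 120° (eclipsed): tBu–H eclipsed, H–iPr eclipsed, CH2Cl–NH2 eclipsed; 9.5 + 8.9 + 10.1 = 28.5 kJ/mol.
iPr at 180° (staggered): tBu–NH2 gauche, CH2Cl–iPr gauche, CH2Cl–NH2 gauche; 4.1 + 4.4 + 3.9 = 12.4 kJ/mol.
iPr at 240° (eclipsed): tBu–NH2 eclipsed, H–H eclipsed, CH2Cl–iPr eclipsed; 14.1 + 4.1 + 17.3 = 35.5 kJ/mol.
iPr at 300° (staggered): tBu–iPr gauche, tBu–NH2 gauche, CH2Cl–iPr gauche; 5.9 + 4.1 + 4.4 = 14.4 kJ/mol.
Max at 0° (39.3 kJ/mol), min at 60° (9.8 kJ/mol); barrier = 29.5 kJ/mol.

29.5 kJ/mol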